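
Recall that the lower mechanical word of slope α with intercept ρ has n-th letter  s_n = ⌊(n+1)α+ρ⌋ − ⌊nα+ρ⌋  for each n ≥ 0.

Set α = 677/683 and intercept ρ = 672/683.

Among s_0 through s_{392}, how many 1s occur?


390

#1s = Σ_{n=0}^{392} s_n = Σ_{n=0}^{392} (⌊(n+1)α+ρ⌋ − ⌊nα+ρ⌋)
the sum telescopes: every ⌊nα+ρ⌋ with 0 < n < 393 appears once with + and once with −, leaving ⌊393α+ρ⌋ − ⌊0·α+ρ⌋
393α + ρ = (393·677 + 672) / 683 = 266733/683
ρ = 672/683
⌊266733/683⌋ = 390,  ⌊672/683⌋ = 0
#1s = 390 − 0 = 390


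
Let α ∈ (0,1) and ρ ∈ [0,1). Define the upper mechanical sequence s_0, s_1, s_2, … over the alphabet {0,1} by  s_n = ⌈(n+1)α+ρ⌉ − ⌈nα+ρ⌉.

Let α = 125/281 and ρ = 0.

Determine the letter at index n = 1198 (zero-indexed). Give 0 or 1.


(n+1)α + ρ = (1199·125) / 281 = 149875/281
nα + ρ     = (1198·125) / 281 = 149750/281
⌈149875/281⌉ = 534,  ⌈149750/281⌉ = 533
s_{1198} = 534 − 533 = 1

1


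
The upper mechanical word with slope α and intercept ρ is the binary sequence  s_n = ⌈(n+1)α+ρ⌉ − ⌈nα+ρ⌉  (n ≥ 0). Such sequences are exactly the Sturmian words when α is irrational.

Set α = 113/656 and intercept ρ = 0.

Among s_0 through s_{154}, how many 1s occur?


#1s = Σ_{n=0}^{154} s_n = Σ_{n=0}^{154} (⌈(n+1)α+ρ⌉ − ⌈nα+ρ⌉)
the sum telescopes: every ⌈nα+ρ⌉ with 0 < n < 155 appears once with + and once with −, leaving ⌈155α+ρ⌉ − ⌈0·α+ρ⌉
155α + ρ = (155·113) / 656 = 17515/656
ρ = 0/656
⌈17515/656⌉ = 27,  ⌈0/656⌉ = 0
#1s = 27 − 0 = 27

27


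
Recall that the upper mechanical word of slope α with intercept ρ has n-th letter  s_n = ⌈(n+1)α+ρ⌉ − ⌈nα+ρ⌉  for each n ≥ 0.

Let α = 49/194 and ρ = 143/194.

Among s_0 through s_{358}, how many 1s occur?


#1s = Σ_{n=0}^{358} s_n = Σ_{n=0}^{358} (⌈(n+1)α+ρ⌉ − ⌈nα+ρ⌉)
the sum telescopes: every ⌈nα+ρ⌉ with 0 < n < 359 appears once with + and once with −, leaving ⌈359α+ρ⌉ − ⌈0·α+ρ⌉
359α + ρ = (359·49 + 143) / 194 = 17734/194
ρ = 143/194
⌈17734/194⌉ = 92,  ⌈143/194⌉ = 1
#1s = 92 − 1 = 91

91


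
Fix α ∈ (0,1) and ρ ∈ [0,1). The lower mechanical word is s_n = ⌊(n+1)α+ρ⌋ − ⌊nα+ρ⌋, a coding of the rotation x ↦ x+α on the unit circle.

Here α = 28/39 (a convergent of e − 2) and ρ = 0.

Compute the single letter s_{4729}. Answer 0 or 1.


0

(n+1)α + ρ = (4730·28) / 39 = 132440/39
nα + ρ     = (4729·28) / 39 = 132412/39
⌊132440/39⌋ = 3395,  ⌊132412/39⌋ = 3395
s_{4729} = 3395 − 3395 = 0


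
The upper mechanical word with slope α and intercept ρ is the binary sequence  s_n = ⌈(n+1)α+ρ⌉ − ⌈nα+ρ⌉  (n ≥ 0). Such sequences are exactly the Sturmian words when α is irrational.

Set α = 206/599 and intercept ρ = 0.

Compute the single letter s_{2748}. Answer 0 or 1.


0

(n+1)α + ρ = (2749·206) / 599 = 566294/599
nα + ρ     = (2748·206) / 599 = 566088/599
⌈566294/599⌉ = 946,  ⌈566088/599⌉ = 946
s_{2748} = 946 − 946 = 0


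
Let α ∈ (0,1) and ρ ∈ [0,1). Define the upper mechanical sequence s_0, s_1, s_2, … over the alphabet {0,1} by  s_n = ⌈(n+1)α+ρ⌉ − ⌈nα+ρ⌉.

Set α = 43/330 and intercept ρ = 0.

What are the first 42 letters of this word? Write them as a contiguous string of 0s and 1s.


100000010000000100000001000000100000001000

n=0: ⌈(1·43)/330⌉ − ⌈(0·43)/330⌉ = ⌈43/330⌉ − ⌈0/330⌉ = 1 − 0 = 1
n=1: ⌈(2·43)/330⌉ − ⌈(1·43)/330⌉ = ⌈86/330⌉ − ⌈43/330⌉ = 1 − 1 = 0
n=2: ⌈(3·43)/330⌉ − ⌈(2·43)/330⌉ = ⌈129/330⌉ − ⌈86/330⌉ = 1 − 1 = 0
n=3: ⌈(4·43)/330⌉ − ⌈(3·43)/330⌉ = ⌈172/330⌉ − ⌈129/330⌉ = 1 − 1 = 0
n=4: ⌈(5·43)/330⌉ − ⌈(4·43)/330⌉ = ⌈215/330⌉ − ⌈172/330⌉ = 1 − 1 = 0
n=5: ⌈(6·43)/330⌉ − ⌈(5·43)/330⌉ = ⌈258/330⌉ − ⌈215/330⌉ = 1 − 1 = 0
n=6: ⌈(7·43)/330⌉ − ⌈(6·43)/330⌉ = ⌈301/330⌉ − ⌈258/330⌉ = 1 − 1 = 0
n=7: ⌈(8·43)/330⌉ − ⌈(7·43)/330⌉ = ⌈344/330⌉ − ⌈301/330⌉ = 2 − 1 = 1
n=8: ⌈(9·43)/330⌉ − ⌈(8·43)/330⌉ = ⌈387/330⌉ − ⌈344/330⌉ = 2 − 2 = 0
n=9: ⌈(10·43)/330⌉ − ⌈(9·43)/330⌉ = ⌈430/330⌉ − ⌈387/330⌉ = 2 − 2 = 0
n=10: ⌈(11·43)/330⌉ − ⌈(10·43)/330⌉ = ⌈473/330⌉ − ⌈430/330⌉ = 2 − 2 = 0
n=11: ⌈(12·43)/330⌉ − ⌈(11·43)/330⌉ = ⌈516/330⌉ − ⌈473/330⌉ = 2 − 2 = 0
n=12: ⌈(13·43)/330⌉ − ⌈(12·43)/330⌉ = ⌈559/330⌉ − ⌈516/330⌉ = 2 − 2 = 0
n=13: ⌈(14·43)/330⌉ − ⌈(13·43)/330⌉ = ⌈602/330⌉ − ⌈559/330⌉ = 2 − 2 = 0
n=14: ⌈(15·43)/330⌉ − ⌈(14·43)/330⌉ = ⌈645/330⌉ − ⌈602/330⌉ = 2 − 2 = 0
n=15: ⌈(16·43)/330⌉ − ⌈(15·43)/330⌉ = ⌈688/330⌉ − ⌈645/330⌉ = 3 − 2 = 1
n=16: ⌈(17·43)/330⌉ − ⌈(16·43)/330⌉ = ⌈731/330⌉ − ⌈688/330⌉ = 3 − 3 = 0
n=17: ⌈(18·43)/330⌉ − ⌈(17·43)/330⌉ = ⌈774/330⌉ − ⌈731/330⌉ = 3 − 3 = 0
n=18: ⌈(19·43)/330⌉ − ⌈(18·43)/330⌉ = ⌈817/330⌉ − ⌈774/330⌉ = 3 − 3 = 0
n=19: ⌈(20·43)/330⌉ − ⌈(19·43)/330⌉ = ⌈860/330⌉ − ⌈817/330⌉ = 3 − 3 = 0
n=20: ⌈(21·43)/330⌉ − ⌈(20·43)/330⌉ = ⌈903/330⌉ − ⌈860/330⌉ = 3 − 3 = 0
n=21: ⌈(22·43)/330⌉ − ⌈(21·43)/330⌉ = ⌈946/330⌉ − ⌈903/330⌉ = 3 − 3 = 0
n=22: ⌈(23·43)/330⌉ − ⌈(22·43)/330⌉ = ⌈989/330⌉ − ⌈946/330⌉ = 3 − 3 = 0
n=23: ⌈(24·43)/330⌉ − ⌈(23·43)/330⌉ = ⌈1032/330⌉ − ⌈989/330⌉ = 4 − 3 = 1
n=24: ⌈(25·43)/330⌉ − ⌈(24·43)/330⌉ = ⌈1075/330⌉ − ⌈1032/330⌉ = 4 − 4 = 0
n=25: ⌈(26·43)/330⌉ − ⌈(25·43)/330⌉ = ⌈1118/330⌉ − ⌈1075/330⌉ = 4 − 4 = 0
n=26: ⌈(27·43)/330⌉ − ⌈(26·43)/330⌉ = ⌈1161/330⌉ − ⌈1118/330⌉ = 4 − 4 = 0
n=27: ⌈(28·43)/330⌉ − ⌈(27·43)/330⌉ = ⌈1204/330⌉ − ⌈1161/330⌉ = 4 − 4 = 0
n=28: ⌈(29·43)/330⌉ − ⌈(28·43)/330⌉ = ⌈1247/330⌉ − ⌈1204/330⌉ = 4 − 4 = 0
n=29: ⌈(30·43)/330⌉ − ⌈(29·43)/330⌉ = ⌈1290/330⌉ − ⌈1247/330⌉ = 4 − 4 = 0
n=30: ⌈(31·43)/330⌉ − ⌈(30·43)/330⌉ = ⌈1333/330⌉ − ⌈1290/330⌉ = 5 − 4 = 1
n=31: ⌈(32·43)/330⌉ − ⌈(31·43)/330⌉ = ⌈1376/330⌉ − ⌈1333/330⌉ = 5 − 5 = 0
n=32: ⌈(33·43)/330⌉ − ⌈(32·43)/330⌉ = ⌈1419/330⌉ − ⌈1376/330⌉ = 5 − 5 = 0
n=33: ⌈(34·43)/330⌉ − ⌈(33·43)/330⌉ = ⌈1462/330⌉ − ⌈1419/330⌉ = 5 − 5 = 0
n=34: ⌈(35·43)/330⌉ − ⌈(34·43)/330⌉ = ⌈1505/330⌉ − ⌈1462/330⌉ = 5 − 5 = 0
n=35: ⌈(36·43)/330⌉ − ⌈(35·43)/330⌉ = ⌈1548/330⌉ − ⌈1505/330⌉ = 5 − 5 = 0
n=36: ⌈(37·43)/330⌉ − ⌈(36·43)/330⌉ = ⌈1591/330⌉ − ⌈1548/330⌉ = 5 − 5 = 0
n=37: ⌈(38·43)/330⌉ − ⌈(37·43)/330⌉ = ⌈1634/330⌉ − ⌈1591/330⌉ = 5 − 5 = 0
n=38: ⌈(39·43)/330⌉ − ⌈(38·43)/330⌉ = ⌈1677/330⌉ − ⌈1634/330⌉ = 6 − 5 = 1
n=39: ⌈(40·43)/330⌉ − ⌈(39·43)/330⌉ = ⌈1720/330⌉ − ⌈1677/330⌉ = 6 − 6 = 0
n=40: ⌈(41·43)/330⌉ − ⌈(40·43)/330⌉ = ⌈1763/330⌉ − ⌈1720/330⌉ = 6 − 6 = 0
n=41: ⌈(42·43)/330⌉ − ⌈(41·43)/330⌉ = ⌈1806/330⌉ − ⌈1763/330⌉ = 6 − 6 = 0


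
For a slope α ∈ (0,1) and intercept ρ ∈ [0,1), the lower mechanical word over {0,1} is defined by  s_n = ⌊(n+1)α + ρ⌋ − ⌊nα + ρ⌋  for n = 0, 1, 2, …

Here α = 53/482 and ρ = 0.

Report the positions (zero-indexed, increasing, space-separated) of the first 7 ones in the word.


n=0: ⌊53/482⌋−⌊0/482⌋ = 0−0 = 0
n=1: ⌊106/482⌋−⌊53/482⌋ = 0−0 = 0
  …
n=9: ⌊530/482⌋−⌊477/482⌋ = 1−0 = 1  ← one
n=10: ⌊583/482⌋−⌊530/482⌋ = 1−1 = 0
n=11: ⌊636/482⌋−⌊583/482⌋ = 1−1 = 0
  …
n=18: ⌊1007/482⌋−⌊954/482⌋ = 2−1 = 1  ← one
n=19: ⌊1060/482⌋−⌊1007/482⌋ = 2−2 = 0
n=20: ⌊1113/482⌋−⌊1060/482⌋ = 2−2 = 0
  …
n=27: ⌊1484/482⌋−⌊1431/482⌋ = 3−2 = 1  ← one
n=28: ⌊1537/482⌋−⌊1484/482⌋ = 3−3 = 0
n=29: ⌊1590/482⌋−⌊1537/482⌋ = 3−3 = 0
  …
n=36: ⌊1961/482⌋−⌊1908/482⌋ = 4−3 = 1  ← one
n=37: ⌊2014/482⌋−⌊1961/482⌋ = 4−4 = 0
n=38: ⌊2067/482⌋−⌊2014/482⌋ = 4−4 = 0
  …
n=45: ⌊2438/482⌋−⌊2385/482⌋ = 5−4 = 1  ← one
n=46: ⌊2491/482⌋−⌊2438/482⌋ = 5−5 = 0
n=47: ⌊2544/482⌋−⌊2491/482⌋ = 5−5 = 0
  …
n=54: ⌊2915/482⌋−⌊2862/482⌋ = 6−5 = 1  ← one
n=55: ⌊2968/482⌋−⌊2915/482⌋ = 6−6 = 0
n=56: ⌊3021/482⌋−⌊2968/482⌋ = 6−6 = 0
  …
n=63: ⌊3392/482⌋−⌊3339/482⌋ = 7−6 = 1  ← one
positions of the first 7 ones: 9 18 27 36 45 54 63

9 18 27 36 45 54 63


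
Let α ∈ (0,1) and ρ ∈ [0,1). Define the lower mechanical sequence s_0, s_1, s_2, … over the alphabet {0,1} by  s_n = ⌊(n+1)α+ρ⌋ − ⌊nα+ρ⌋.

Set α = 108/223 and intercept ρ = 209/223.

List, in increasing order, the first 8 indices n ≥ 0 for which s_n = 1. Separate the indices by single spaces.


0 2 4 6 8 10 12 14

n=0: ⌊317/223⌋−⌊209/223⌋ = 1−0 = 1  ← one
n=1: ⌊425/223⌋−⌊317/223⌋ = 1−1 = 0
n=2: ⌊533/223⌋−⌊425/223⌋ = 2−1 = 1  ← one
n=3: ⌊641/223⌋−⌊533/223⌋ = 2−2 = 0
n=4: ⌊749/223⌋−⌊641/223⌋ = 3−2 = 1  ← one
n=5: ⌊857/223⌋−⌊749/223⌋ = 3−3 = 0
n=6: ⌊965/223⌋−⌊857/223⌋ = 4−3 = 1  ← one
n=7: ⌊1073/223⌋−⌊965/223⌋ = 4−4 = 0
n=8: ⌊1181/223⌋−⌊1073/223⌋ = 5−4 = 1  ← one
n=9: ⌊1289/223⌋−⌊1181/223⌋ = 5−5 = 0
n=10: ⌊1397/223⌋−⌊1289/223⌋ = 6−5 = 1  ← one
n=11: ⌊1505/223⌋−⌊1397/223⌋ = 6−6 = 0
n=12: ⌊1613/223⌋−⌊1505/223⌋ = 7−6 = 1  ← one
n=13: ⌊1721/223⌋−⌊1613/223⌋ = 7−7 = 0
n=14: ⌊1829/223⌋−⌊1721/223⌋ = 8−7 = 1  ← one
positions of the first 8 ones: 0 2 4 6 8 10 12 14


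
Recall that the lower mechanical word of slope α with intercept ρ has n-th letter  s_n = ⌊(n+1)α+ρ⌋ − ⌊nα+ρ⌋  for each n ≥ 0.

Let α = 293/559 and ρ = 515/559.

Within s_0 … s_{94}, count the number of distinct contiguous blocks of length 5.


t_n = ⌊(n·293+515)/559⌋ for n = 0 … 95:
  n=0…9: ⌊515/559⌋=0 ⌊808/559⌋=1 ⌊1101/559⌋=1 ⌊1394/559⌋=2 ⌊1687/559⌋=3 ⌊1980/559⌋=3 ⌊2273/559⌋=4 ⌊2566/559⌋=4 ⌊2859/559⌋=5 ⌊3152/559⌋=5
  n=10…19: ⌊3445/559⌋=6 ⌊3738/559⌋=6 ⌊4031/559⌋=7 ⌊4324/559⌋=7 ⌊4617/559⌋=8 ⌊4910/559⌋=8 ⌊5203/559⌋=9 ⌊5496/559⌋=9 ⌊5789/559⌋=10 ⌊6082/559⌋=10
  n=20…29: ⌊6375/559⌋=11 ⌊6668/559⌋=11 ⌊6961/559⌋=12 ⌊7254/559⌋=12 ⌊7547/559⌋=13 ⌊7840/559⌋=14 ⌊8133/559⌋=14 ⌊8426/559⌋=15 ⌊8719/559⌋=15 ⌊9012/559⌋=16
  n=30…39: ⌊9305/559⌋=16 ⌊9598/559⌋=17 ⌊9891/559⌋=17 ⌊10184/559⌋=18 ⌊10477/559⌋=18 ⌊10770/559⌋=19 ⌊11063/559⌋=19 ⌊11356/559⌋=20 ⌊11649/559⌋=20 ⌊11942/559⌋=21
  n=40…49: ⌊12235/559⌋=21 ⌊12528/559⌋=22 ⌊12821/559⌋=22 ⌊13114/559⌋=23 ⌊13407/559⌋=23 ⌊13700/559⌋=24 ⌊13993/559⌋=25 ⌊14286/559⌋=25 ⌊14579/559⌋=26 ⌊14872/559⌋=26
  n=50…59: ⌊15165/559⌋=27 ⌊15458/559⌋=27 ⌊15751/559⌋=28 ⌊16044/559⌋=28 ⌊16337/559⌋=29 ⌊16630/559⌋=29 ⌊16923/559⌋=30 ⌊17216/559⌋=30 ⌊17509/559⌋=31 ⌊17802/559⌋=31
  n=60…69: ⌊18095/559⌋=32 ⌊18388/559⌋=32 ⌊18681/559⌋=33 ⌊18974/559⌋=33 ⌊19267/559⌋=34 ⌊19560/559⌋=34 ⌊19853/559⌋=35 ⌊20146/559⌋=36 ⌊20439/559⌋=36 ⌊20732/559⌋=37
  n=70…79: ⌊21025/559⌋=37 ⌊21318/559⌋=38 ⌊21611/559⌋=38 ⌊21904/559⌋=39 ⌊22197/559⌋=39 ⌊22490/559⌋=40 ⌊22783/559⌋=40 ⌊23076/559⌋=41 ⌊23369/559⌋=41 ⌊23662/559⌋=42
  n=80…89: ⌊23955/559⌋=42 ⌊24248/559⌋=43 ⌊24541/559⌋=43 ⌊24834/559⌋=44 ⌊25127/559⌋=44 ⌊25420/559⌋=45 ⌊25713/559⌋=45 ⌊26006/559⌋=46 ⌊26299/559⌋=47 ⌊26592/559⌋=47
  n=90…95: ⌊26885/559⌋=48 ⌊27178/559⌋=48 ⌊27471/559⌋=49 ⌊27764/559⌋=49 ⌊28057/559⌋=50 ⌊28350/559⌋=50
s_n = t_(n+1) − t_n for n = 0 … 94 gives
prefix = 10110101010101010101010110101010101010101010110101010101010101010110101010101010101010110101010
slide a length-5 window over [0..4] … [90..94] (91 windows); first occurrence of each distinct factor:
  [  0..  4] 10110
  [  1..  5] 01101
  [  2..  6] 11010
  [  3..  7] 10101
  [  4..  8] 01010
  [ 20.. 24] 01011
  (the other 85 windows repeat one of these)
distinct factors: {01010, 01011, 01101, 10101, 10110, 11010}
count = 6  (Sturmian bound for length 5 is 6)

6


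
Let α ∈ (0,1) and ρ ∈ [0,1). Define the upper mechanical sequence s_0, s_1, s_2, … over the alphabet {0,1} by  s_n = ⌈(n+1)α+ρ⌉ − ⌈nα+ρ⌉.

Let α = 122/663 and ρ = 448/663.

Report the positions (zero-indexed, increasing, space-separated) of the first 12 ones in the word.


1 7 12 18 23 28 34 39 45 50 56 61

n=0: ⌈570/663⌉−⌈448/663⌉ = 1−1 = 0
n=1: ⌈692/663⌉−⌈570/663⌉ = 2−1 = 1  ← one
n=2: ⌈814/663⌉−⌈692/663⌉ = 2−2 = 0
n=3: ⌈936/663⌉−⌈814/663⌉ = 2−2 = 0
  …
n=7: ⌈1424/663⌉−⌈1302/663⌉ = 3−2 = 1  ← one
n=8: ⌈1546/663⌉−⌈1424/663⌉ = 3−3 = 0
n=9: ⌈1668/663⌉−⌈1546/663⌉ = 3−3 = 0
  …
n=12: ⌈2034/663⌉−⌈1912/663⌉ = 4−3 = 1  ← one
n=13: ⌈2156/663⌉−⌈2034/663⌉ = 4−4 = 0
n=14: ⌈2278/663⌉−⌈2156/663⌉ = 4−4 = 0
  …
n=18: ⌈2766/663⌉−⌈2644/663⌉ = 5−4 = 1  ← one
n=19: ⌈2888/663⌉−⌈2766/663⌉ = 5−5 = 0
n=20: ⌈3010/663⌉−⌈2888/663⌉ = 5−5 = 0
  …
n=23: ⌈3376/663⌉−⌈3254/663⌉ = 6−5 = 1  ← one
n=24: ⌈3498/663⌉−⌈3376/663⌉ = 6−6 = 0
n=25: ⌈3620/663⌉−⌈3498/663⌉ = 6−6 = 0
  …
n=28: ⌈3986/663⌉−⌈3864/663⌉ = 7−6 = 1  ← one
n=29: ⌈4108/663⌉−⌈3986/663⌉ = 7−7 = 0
n=30: ⌈4230/663⌉−⌈4108/663⌉ = 7−7 = 0
  …
n=34: ⌈4718/663⌉−⌈4596/663⌉ = 8−7 = 1  ← one
n=35: ⌈4840/663⌉−⌈4718/663⌉ = 8−8 = 0
n=36: ⌈4962/663⌉−⌈4840/663⌉ = 8−8 = 0
  …
n=39: ⌈5328/663⌉−⌈5206/663⌉ = 9−8 = 1  ← one
n=40: ⌈5450/663⌉−⌈5328/663⌉ = 9−9 = 0
n=41: ⌈5572/663⌉−⌈5450/663⌉ = 9−9 = 0
  …
n=45: ⌈6060/663⌉−⌈5938/663⌉ = 10−9 = 1  ← one
n=46: ⌈6182/663⌉−⌈6060/663⌉ = 10−10 = 0
n=47: ⌈6304/663⌉−⌈6182/663⌉ = 10−10 = 0
  …
n=50: ⌈6670/663⌉−⌈6548/663⌉ = 11−10 = 1  ← one
n=51: ⌈6792/663⌉−⌈6670/663⌉ = 11−11 = 0
n=52: ⌈6914/663⌉−⌈6792/663⌉ = 11−11 = 0
  …
n=56: ⌈7402/663⌉−⌈7280/663⌉ = 12−11 = 1  ← one
n=57: ⌈7524/663⌉−⌈7402/663⌉ = 12−12 = 0
n=58: ⌈7646/663⌉−⌈7524/663⌉ = 12−12 = 0
  …
n=61: ⌈8012/663⌉−⌈7890/663⌉ = 13−12 = 1  ← one
positions of the first 12 ones: 1 7 12 18 23 28 34 39 45 50 56 61


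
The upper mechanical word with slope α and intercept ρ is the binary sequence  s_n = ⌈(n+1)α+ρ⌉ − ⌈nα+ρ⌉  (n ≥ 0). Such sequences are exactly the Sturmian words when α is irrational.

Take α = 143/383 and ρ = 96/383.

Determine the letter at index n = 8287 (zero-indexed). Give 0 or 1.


(n+1)α + ρ = (8288·143 + 96) / 383 = 1185280/383
nα + ρ     = (8287·143 + 96) / 383 = 1185137/383
⌈1185280/383⌉ = 3095,  ⌈1185137/383⌉ = 3095
s_{8287} = 3095 − 3095 = 0

0


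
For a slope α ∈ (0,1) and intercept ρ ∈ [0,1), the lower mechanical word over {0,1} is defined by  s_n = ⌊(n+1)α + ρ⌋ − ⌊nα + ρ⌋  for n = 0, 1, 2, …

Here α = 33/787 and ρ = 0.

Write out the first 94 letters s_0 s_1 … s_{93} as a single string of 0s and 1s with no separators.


0000000000000000000000010000000000000000000000010000000000000000000000010000000000000000000000

n=0: ⌊(1·33)/787⌋ − ⌊(0·33)/787⌋ = ⌊33/787⌋ − ⌊0/787⌋ = 0 − 0 = 0
n=1: ⌊(2·33)/787⌋ − ⌊(1·33)/787⌋ = ⌊66/787⌋ − ⌊33/787⌋ = 0 − 0 = 0
n=2: ⌊(3·33)/787⌋ − ⌊(2·33)/787⌋ = ⌊99/787⌋ − ⌊66/787⌋ = 0 − 0 = 0
n=3: ⌊(4·33)/787⌋ − ⌊(3·33)/787⌋ = ⌊132/787⌋ − ⌊99/787⌋ = 0 − 0 = 0
n=4: ⌊(5·33)/787⌋ − ⌊(4·33)/787⌋ = ⌊165/787⌋ − ⌊132/787⌋ = 0 − 0 = 0
n=5: ⌊(6·33)/787⌋ − ⌊(5·33)/787⌋ = ⌊198/787⌋ − ⌊165/787⌋ = 0 − 0 = 0
n=6: ⌊(7·33)/787⌋ − ⌊(6·33)/787⌋ = ⌊231/787⌋ − ⌊198/787⌋ = 0 − 0 = 0
n=7: ⌊(8·33)/787⌋ − ⌊(7·33)/787⌋ = ⌊264/787⌋ − ⌊231/787⌋ = 0 − 0 = 0
n=8: ⌊(9·33)/787⌋ − ⌊(8·33)/787⌋ = ⌊297/787⌋ − ⌊264/787⌋ = 0 − 0 = 0
n=9: ⌊(10·33)/787⌋ − ⌊(9·33)/787⌋ = ⌊330/787⌋ − ⌊297/787⌋ = 0 − 0 = 0
n=10: ⌊(11·33)/787⌋ − ⌊(10·33)/787⌋ = ⌊363/787⌋ − ⌊330/787⌋ = 0 − 0 = 0
n=11: ⌊(12·33)/787⌋ − ⌊(11·33)/787⌋ = ⌊396/787⌋ − ⌊363/787⌋ = 0 − 0 = 0
n=12: ⌊(13·33)/787⌋ − ⌊(12·33)/787⌋ = ⌊429/787⌋ − ⌊396/787⌋ = 0 − 0 = 0
n=13: ⌊(14·33)/787⌋ − ⌊(13·33)/787⌋ = ⌊462/787⌋ − ⌊429/787⌋ = 0 − 0 = 0
n=14: ⌊(15·33)/787⌋ − ⌊(14·33)/787⌋ = ⌊495/787⌋ − ⌊462/787⌋ = 0 − 0 = 0
n=15: ⌊(16·33)/787⌋ − ⌊(15·33)/787⌋ = ⌊528/787⌋ − ⌊495/787⌋ = 0 − 0 = 0
n=16: ⌊(17·33)/787⌋ − ⌊(16·33)/787⌋ = ⌊561/787⌋ − ⌊528/787⌋ = 0 − 0 = 0
n=17: ⌊(18·33)/787⌋ − ⌊(17·33)/787⌋ = ⌊594/787⌋ − ⌊561/787⌋ = 0 − 0 = 0
n=18: ⌊(19·33)/787⌋ − ⌊(18·33)/787⌋ = ⌊627/787⌋ − ⌊594/787⌋ = 0 − 0 = 0
n=19: ⌊(20·33)/787⌋ − ⌊(19·33)/787⌋ = ⌊660/787⌋ − ⌊627/787⌋ = 0 − 0 = 0
n=20: ⌊(21·33)/787⌋ − ⌊(20·33)/787⌋ = ⌊693/787⌋ − ⌊660/787⌋ = 0 − 0 = 0
n=21: ⌊(22·33)/787⌋ − ⌊(21·33)/787⌋ = ⌊726/787⌋ − ⌊693/787⌋ = 0 − 0 = 0
n=22: ⌊(23·33)/787⌋ − ⌊(22·33)/787⌋ = ⌊759/787⌋ − ⌊726/787⌋ = 0 − 0 = 0
n=23: ⌊(24·33)/787⌋ − ⌊(23·33)/787⌋ = ⌊792/787⌋ − ⌊759/787⌋ = 1 − 0 = 1
n=24: ⌊(25·33)/787⌋ − ⌊(24·33)/787⌋ = ⌊825/787⌋ − ⌊792/787⌋ = 1 − 1 = 0
n=25: ⌊(26·33)/787⌋ − ⌊(25·33)/787⌋ = ⌊858/787⌋ − ⌊825/787⌋ = 1 − 1 = 0
n=26: ⌊(27·33)/787⌋ − ⌊(26·33)/787⌋ = ⌊891/787⌋ − ⌊858/787⌋ = 1 − 1 = 0
n=27: ⌊(28·33)/787⌋ − ⌊(27·33)/787⌋ = ⌊924/787⌋ − ⌊891/787⌋ = 1 − 1 = 0
n=28: ⌊(29·33)/787⌋ − ⌊(28·33)/787⌋ = ⌊957/787⌋ − ⌊924/787⌋ = 1 − 1 = 0
n=29: ⌊(30·33)/787⌋ − ⌊(29·33)/787⌋ = ⌊990/787⌋ − ⌊957/787⌋ = 1 − 1 = 0
n=30: ⌊(31·33)/787⌋ − ⌊(30·33)/787⌋ = ⌊1023/787⌋ − ⌊990/787⌋ = 1 − 1 = 0
n=31: ⌊(32·33)/787⌋ − ⌊(31·33)/787⌋ = ⌊1056/787⌋ − ⌊1023/787⌋ = 1 − 1 = 0
n=32: ⌊(33·33)/787⌋ − ⌊(32·33)/787⌋ = ⌊1089/787⌋ − ⌊1056/787⌋ = 1 − 1 = 0
n=33: ⌊(34·33)/787⌋ − ⌊(33·33)/787⌋ = ⌊1122/787⌋ − ⌊1089/787⌋ = 1 − 1 = 0
n=34: ⌊(35·33)/787⌋ − ⌊(34·33)/787⌋ = ⌊1155/787⌋ − ⌊1122/787⌋ = 1 − 1 = 0
n=35: ⌊(36·33)/787⌋ − ⌊(35·33)/787⌋ = ⌊1188/787⌋ − ⌊1155/787⌋ = 1 − 1 = 0
n=36: ⌊(37·33)/787⌋ − ⌊(36·33)/787⌋ = ⌊1221/787⌋ − ⌊1188/787⌋ = 1 − 1 = 0
n=37: ⌊(38·33)/787⌋ − ⌊(37·33)/787⌋ = ⌊1254/787⌋ − ⌊1221/787⌋ = 1 − 1 = 0
n=38: ⌊(39·33)/787⌋ − ⌊(38·33)/787⌋ = ⌊1287/787⌋ − ⌊1254/787⌋ = 1 − 1 = 0
n=39: ⌊(40·33)/787⌋ − ⌊(39·33)/787⌋ = ⌊1320/787⌋ − ⌊1287/787⌋ = 1 − 1 = 0
n=40: ⌊(41·33)/787⌋ − ⌊(40·33)/787⌋ = ⌊1353/787⌋ − ⌊1320/787⌋ = 1 − 1 = 0
n=41: ⌊(42·33)/787⌋ − ⌊(41·33)/787⌋ = ⌊1386/787⌋ − ⌊1353/787⌋ = 1 − 1 = 0
n=42: ⌊(43·33)/787⌋ − ⌊(42·33)/787⌋ = ⌊1419/787⌋ − ⌊1386/787⌋ = 1 − 1 = 0
n=43: ⌊(44·33)/787⌋ − ⌊(43·33)/787⌋ = ⌊1452/787⌋ − ⌊1419/787⌋ = 1 − 1 = 0
n=44: ⌊(45·33)/787⌋ − ⌊(44·33)/787⌋ = ⌊1485/787⌋ − ⌊1452/787⌋ = 1 − 1 = 0
n=45: ⌊(46·33)/787⌋ − ⌊(45·33)/787⌋ = ⌊1518/787⌋ − ⌊1485/787⌋ = 1 − 1 = 0
n=46: ⌊(47·33)/787⌋ − ⌊(46·33)/787⌋ = ⌊1551/787⌋ − ⌊1518/787⌋ = 1 − 1 = 0
n=47: ⌊(48·33)/787⌋ − ⌊(47·33)/787⌋ = ⌊1584/787⌋ − ⌊1551/787⌋ = 2 − 1 = 1
n=48: ⌊(49·33)/787⌋ − ⌊(48·33)/787⌋ = ⌊1617/787⌋ − ⌊1584/787⌋ = 2 − 2 = 0
n=49: ⌊(50·33)/787⌋ − ⌊(49·33)/787⌋ = ⌊1650/787⌋ − ⌊1617/787⌋ = 2 − 2 = 0
n=50: ⌊(51·33)/787⌋ − ⌊(50·33)/787⌋ = ⌊1683/787⌋ − ⌊1650/787⌋ = 2 − 2 = 0
n=51: ⌊(52·33)/787⌋ − ⌊(51·33)/787⌋ = ⌊1716/787⌋ − ⌊1683/787⌋ = 2 − 2 = 0
n=52: ⌊(53·33)/787⌋ − ⌊(52·33)/787⌋ = ⌊1749/787⌋ − ⌊1716/787⌋ = 2 − 2 = 0
n=53: ⌊(54·33)/787⌋ − ⌊(53·33)/787⌋ = ⌊1782/787⌋ − ⌊1749/787⌋ = 2 − 2 = 0
n=54: ⌊(55·33)/787⌋ − ⌊(54·33)/787⌋ = ⌊1815/787⌋ − ⌊1782/787⌋ = 2 − 2 = 0
n=55: ⌊(56·33)/787⌋ − ⌊(55·33)/787⌋ = ⌊1848/787⌋ − ⌊1815/787⌋ = 2 − 2 = 0
n=56: ⌊(57·33)/787⌋ − ⌊(56·33)/787⌋ = ⌊1881/787⌋ − ⌊1848/787⌋ = 2 − 2 = 0
n=57: ⌊(58·33)/787⌋ − ⌊(57·33)/787⌋ = ⌊1914/787⌋ − ⌊1881/787⌋ = 2 − 2 = 0
n=58: ⌊(59·33)/787⌋ − ⌊(58·33)/787⌋ = ⌊1947/787⌋ − ⌊1914/787⌋ = 2 − 2 = 0
n=59: ⌊(60·33)/787⌋ − ⌊(59·33)/787⌋ = ⌊1980/787⌋ − ⌊1947/787⌋ = 2 − 2 = 0
n=60: ⌊(61·33)/787⌋ − ⌊(60·33)/787⌋ = ⌊2013/787⌋ − ⌊1980/787⌋ = 2 − 2 = 0
n=61: ⌊(62·33)/787⌋ − ⌊(61·33)/787⌋ = ⌊2046/787⌋ − ⌊2013/787⌋ = 2 − 2 = 0
n=62: ⌊(63·33)/787⌋ − ⌊(62·33)/787⌋ = ⌊2079/787⌋ − ⌊2046/787⌋ = 2 − 2 = 0
n=63: ⌊(64·33)/787⌋ − ⌊(63·33)/787⌋ = ⌊2112/787⌋ − ⌊2079/787⌋ = 2 − 2 = 0
n=64: ⌊(65·33)/787⌋ − ⌊(64·33)/787⌋ = ⌊2145/787⌋ − ⌊2112/787⌋ = 2 − 2 = 0
n=65: ⌊(66·33)/787⌋ − ⌊(65·33)/787⌋ = ⌊2178/787⌋ − ⌊2145/787⌋ = 2 − 2 = 0
n=66: ⌊(67·33)/787⌋ − ⌊(66·33)/787⌋ = ⌊2211/787⌋ − ⌊2178/787⌋ = 2 − 2 = 0
n=67: ⌊(68·33)/787⌋ − ⌊(67·33)/787⌋ = ⌊2244/787⌋ − ⌊2211/787⌋ = 2 − 2 = 0
n=68: ⌊(69·33)/787⌋ − ⌊(68·33)/787⌋ = ⌊2277/787⌋ − ⌊2244/787⌋ = 2 − 2 = 0
n=69: ⌊(70·33)/787⌋ − ⌊(69·33)/787⌋ = ⌊2310/787⌋ − ⌊2277/787⌋ = 2 − 2 = 0
n=70: ⌊(71·33)/787⌋ − ⌊(70·33)/787⌋ = ⌊2343/787⌋ − ⌊2310/787⌋ = 2 − 2 = 0
n=71: ⌊(72·33)/787⌋ − ⌊(71·33)/787⌋ = ⌊2376/787⌋ − ⌊2343/787⌋ = 3 − 2 = 1
n=72: ⌊(73·33)/787⌋ − ⌊(72·33)/787⌋ = ⌊2409/787⌋ − ⌊2376/787⌋ = 3 − 3 = 0
n=73: ⌊(74·33)/787⌋ − ⌊(73·33)/787⌋ = ⌊2442/787⌋ − ⌊2409/787⌋ = 3 − 3 = 0
n=74: ⌊(75·33)/787⌋ − ⌊(74·33)/787⌋ = ⌊2475/787⌋ − ⌊2442/787⌋ = 3 − 3 = 0
n=75: ⌊(76·33)/787⌋ − ⌊(75·33)/787⌋ = ⌊2508/787⌋ − ⌊2475/787⌋ = 3 − 3 = 0
n=76: ⌊(77·33)/787⌋ − ⌊(76·33)/787⌋ = ⌊2541/787⌋ − ⌊2508/787⌋ = 3 − 3 = 0
n=77: ⌊(78·33)/787⌋ − ⌊(77·33)/787⌋ = ⌊2574/787⌋ − ⌊2541/787⌋ = 3 − 3 = 0
n=78: ⌊(79·33)/787⌋ − ⌊(78·33)/787⌋ = ⌊2607/787⌋ − ⌊2574/787⌋ = 3 − 3 = 0
n=79: ⌊(80·33)/787⌋ − ⌊(79·33)/787⌋ = ⌊2640/787⌋ − ⌊2607/787⌋ = 3 − 3 = 0
n=80: ⌊(81·33)/787⌋ − ⌊(80·33)/787⌋ = ⌊2673/787⌋ − ⌊2640/787⌋ = 3 − 3 = 0
n=81: ⌊(82·33)/787⌋ − ⌊(81·33)/787⌋ = ⌊2706/787⌋ − ⌊2673/787⌋ = 3 − 3 = 0
n=82: ⌊(83·33)/787⌋ − ⌊(82·33)/787⌋ = ⌊2739/787⌋ − ⌊2706/787⌋ = 3 − 3 = 0
n=83: ⌊(84·33)/787⌋ − ⌊(83·33)/787⌋ = ⌊2772/787⌋ − ⌊2739/787⌋ = 3 − 3 = 0
n=84: ⌊(85·33)/787⌋ − ⌊(84·33)/787⌋ = ⌊2805/787⌋ − ⌊2772/787⌋ = 3 − 3 = 0
n=85: ⌊(86·33)/787⌋ − ⌊(85·33)/787⌋ = ⌊2838/787⌋ − ⌊2805/787⌋ = 3 − 3 = 0
n=86: ⌊(87·33)/787⌋ − ⌊(86·33)/787⌋ = ⌊2871/787⌋ − ⌊2838/787⌋ = 3 − 3 = 0
n=87: ⌊(88·33)/787⌋ − ⌊(87·33)/787⌋ = ⌊2904/787⌋ − ⌊2871/787⌋ = 3 − 3 = 0
n=88: ⌊(89·33)/787⌋ − ⌊(88·33)/787⌋ = ⌊2937/787⌋ − ⌊2904/787⌋ = 3 − 3 = 0
n=89: ⌊(90·33)/787⌋ − ⌊(89·33)/787⌋ = ⌊2970/787⌋ − ⌊2937/787⌋ = 3 − 3 = 0
n=90: ⌊(91·33)/787⌋ − ⌊(90·33)/787⌋ = ⌊3003/787⌋ − ⌊2970/787⌋ = 3 − 3 = 0
n=91: ⌊(92·33)/787⌋ − ⌊(91·33)/787⌋ = ⌊3036/787⌋ − ⌊3003/787⌋ = 3 − 3 = 0
n=92: ⌊(93·33)/787⌋ − ⌊(92·33)/787⌋ = ⌊3069/787⌋ − ⌊3036/787⌋ = 3 − 3 = 0
n=93: ⌊(94·33)/787⌋ − ⌊(93·33)/787⌋ = ⌊3102/787⌋ − ⌊3069/787⌋ = 3 − 3 = 0


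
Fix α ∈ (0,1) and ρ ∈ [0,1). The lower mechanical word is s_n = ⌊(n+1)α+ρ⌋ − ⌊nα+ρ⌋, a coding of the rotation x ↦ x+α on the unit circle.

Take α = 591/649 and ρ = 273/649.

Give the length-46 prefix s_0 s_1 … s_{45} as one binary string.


n=0: ⌊(1·591+273)/649⌋ − ⌊(0·591+273)/649⌋ = ⌊864/649⌋ − ⌊273/649⌋ = 1 − 0 = 1
n=1: ⌊(2·591+273)/649⌋ − ⌊(1·591+273)/649⌋ = ⌊1455/649⌋ − ⌊864/649⌋ = 2 − 1 = 1
n=2: ⌊(3·591+273)/649⌋ − ⌊(2·591+273)/649⌋ = ⌊2046/649⌋ − ⌊1455/649⌋ = 3 − 2 = 1
n=3: ⌊(4·591+273)/649⌋ − ⌊(3·591+273)/649⌋ = ⌊2637/649⌋ − ⌊2046/649⌋ = 4 − 3 = 1
n=4: ⌊(5·591+273)/649⌋ − ⌊(4·591+273)/649⌋ = ⌊3228/649⌋ − ⌊2637/649⌋ = 4 − 4 = 0
n=5: ⌊(6·591+273)/649⌋ − ⌊(5·591+273)/649⌋ = ⌊3819/649⌋ − ⌊3228/649⌋ = 5 − 4 = 1
n=6: ⌊(7·591+273)/649⌋ − ⌊(6·591+273)/649⌋ = ⌊4410/649⌋ − ⌊3819/649⌋ = 6 − 5 = 1
n=7: ⌊(8·591+273)/649⌋ − ⌊(7·591+273)/649⌋ = ⌊5001/649⌋ − ⌊4410/649⌋ = 7 − 6 = 1
n=8: ⌊(9·591+273)/649⌋ − ⌊(8·591+273)/649⌋ = ⌊5592/649⌋ − ⌊5001/649⌋ = 8 − 7 = 1
n=9: ⌊(10·591+273)/649⌋ − ⌊(9·591+273)/649⌋ = ⌊6183/649⌋ − ⌊5592/649⌋ = 9 − 8 = 1
n=10: ⌊(11·591+273)/649⌋ − ⌊(10·591+273)/649⌋ = ⌊6774/649⌋ − ⌊6183/649⌋ = 10 − 9 = 1
n=11: ⌊(12·591+273)/649⌋ − ⌊(11·591+273)/649⌋ = ⌊7365/649⌋ − ⌊6774/649⌋ = 11 − 10 = 1
n=12: ⌊(13·591+273)/649⌋ − ⌊(12·591+273)/649⌋ = ⌊7956/649⌋ − ⌊7365/649⌋ = 12 − 11 = 1
n=13: ⌊(14·591+273)/649⌋ − ⌊(13·591+273)/649⌋ = ⌊8547/649⌋ − ⌊7956/649⌋ = 13 − 12 = 1
n=14: ⌊(15·591+273)/649⌋ − ⌊(14·591+273)/649⌋ = ⌊9138/649⌋ − ⌊8547/649⌋ = 14 − 13 = 1
n=15: ⌊(16·591+273)/649⌋ − ⌊(15·591+273)/649⌋ = ⌊9729/649⌋ − ⌊9138/649⌋ = 14 − 14 = 0
n=16: ⌊(17·591+273)/649⌋ − ⌊(16·591+273)/649⌋ = ⌊10320/649⌋ − ⌊9729/649⌋ = 15 − 14 = 1
n=17: ⌊(18·591+273)/649⌋ − ⌊(17·591+273)/649⌋ = ⌊10911/649⌋ − ⌊10320/649⌋ = 16 − 15 = 1
n=18: ⌊(19·591+273)/649⌋ − ⌊(18·591+273)/649⌋ = ⌊11502/649⌋ − ⌊10911/649⌋ = 17 − 16 = 1
n=19: ⌊(20·591+273)/649⌋ − ⌊(19·591+273)/649⌋ = ⌊12093/649⌋ − ⌊11502/649⌋ = 18 − 17 = 1
n=20: ⌊(21·591+273)/649⌋ − ⌊(20·591+273)/649⌋ = ⌊12684/649⌋ − ⌊12093/649⌋ = 19 − 18 = 1
n=21: ⌊(22·591+273)/649⌋ − ⌊(21·591+273)/649⌋ = ⌊13275/649⌋ − ⌊12684/649⌋ = 20 − 19 = 1
n=22: ⌊(23·591+273)/649⌋ − ⌊(22·591+273)/649⌋ = ⌊13866/649⌋ − ⌊13275/649⌋ = 21 − 20 = 1
n=23: ⌊(24·591+273)/649⌋ − ⌊(23·591+273)/649⌋ = ⌊14457/649⌋ − ⌊13866/649⌋ = 22 − 21 = 1
n=24: ⌊(25·591+273)/649⌋ − ⌊(24·591+273)/649⌋ = ⌊15048/649⌋ − ⌊14457/649⌋ = 23 − 22 = 1
n=25: ⌊(26·591+273)/649⌋ − ⌊(25·591+273)/649⌋ = ⌊15639/649⌋ − ⌊15048/649⌋ = 24 − 23 = 1
n=26: ⌊(27·591+273)/649⌋ − ⌊(26·591+273)/649⌋ = ⌊16230/649⌋ − ⌊15639/649⌋ = 25 − 24 = 1
n=27: ⌊(28·591+273)/649⌋ − ⌊(27·591+273)/649⌋ = ⌊16821/649⌋ − ⌊16230/649⌋ = 25 − 25 = 0
n=28: ⌊(29·591+273)/649⌋ − ⌊(28·591+273)/649⌋ = ⌊17412/649⌋ − ⌊16821/649⌋ = 26 − 25 = 1
n=29: ⌊(30·591+273)/649⌋ − ⌊(29·591+273)/649⌋ = ⌊18003/649⌋ − ⌊17412/649⌋ = 27 − 26 = 1
n=30: ⌊(31·591+273)/649⌋ − ⌊(30·591+273)/649⌋ = ⌊18594/649⌋ − ⌊18003/649⌋ = 28 − 27 = 1
n=31: ⌊(32·591+273)/649⌋ − ⌊(31·591+273)/649⌋ = ⌊19185/649⌋ − ⌊18594/649⌋ = 29 − 28 = 1
n=32: ⌊(33·591+273)/649⌋ − ⌊(32·591+273)/649⌋ = ⌊19776/649⌋ − ⌊19185/649⌋ = 30 − 29 = 1
n=33: ⌊(34·591+273)/649⌋ − ⌊(33·591+273)/649⌋ = ⌊20367/649⌋ − ⌊19776/649⌋ = 31 − 30 = 1
n=34: ⌊(35·591+273)/649⌋ − ⌊(34·591+273)/649⌋ = ⌊20958/649⌋ − ⌊20367/649⌋ = 32 − 31 = 1
n=35: ⌊(36·591+273)/649⌋ − ⌊(35·591+273)/649⌋ = ⌊21549/649⌋ − ⌊20958/649⌋ = 33 − 32 = 1
n=36: ⌊(37·591+273)/649⌋ − ⌊(36·591+273)/649⌋ = ⌊22140/649⌋ − ⌊21549/649⌋ = 34 − 33 = 1
n=37: ⌊(38·591+273)/649⌋ − ⌊(37·591+273)/649⌋ = ⌊22731/649⌋ − ⌊22140/649⌋ = 35 − 34 = 1
n=38: ⌊(39·591+273)/649⌋ − ⌊(38·591+273)/649⌋ = ⌊23322/649⌋ − ⌊22731/649⌋ = 35 − 35 = 0
n=39: ⌊(40·591+273)/649⌋ − ⌊(39·591+273)/649⌋ = ⌊23913/649⌋ − ⌊23322/649⌋ = 36 − 35 = 1
n=40: ⌊(41·591+273)/649⌋ − ⌊(40·591+273)/649⌋ = ⌊24504/649⌋ − ⌊23913/649⌋ = 37 − 36 = 1
n=41: ⌊(42·591+273)/649⌋ − ⌊(41·591+273)/649⌋ = ⌊25095/649⌋ − ⌊24504/649⌋ = 38 − 37 = 1
n=42: ⌊(43·591+273)/649⌋ − ⌊(42·591+273)/649⌋ = ⌊25686/649⌋ − ⌊25095/649⌋ = 39 − 38 = 1
n=43: ⌊(44·591+273)/649⌋ − ⌊(43·591+273)/649⌋ = ⌊26277/649⌋ − ⌊25686/649⌋ = 40 − 39 = 1
n=44: ⌊(45·591+273)/649⌋ − ⌊(44·591+273)/649⌋ = ⌊26868/649⌋ − ⌊26277/649⌋ = 41 − 40 = 1
n=45: ⌊(46·591+273)/649⌋ − ⌊(45·591+273)/649⌋ = ⌊27459/649⌋ − ⌊26868/649⌋ = 42 − 41 = 1

1111011111111110111111111110111111111101111111


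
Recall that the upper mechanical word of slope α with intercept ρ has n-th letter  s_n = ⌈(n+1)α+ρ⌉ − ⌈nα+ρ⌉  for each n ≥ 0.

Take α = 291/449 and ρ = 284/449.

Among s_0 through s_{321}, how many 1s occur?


209

#1s = Σ_{n=0}^{321} s_n = Σ_{n=0}^{321} (⌈(n+1)α+ρ⌉ − ⌈nα+ρ⌉)
the sum telescopes: every ⌈nα+ρ⌉ with 0 < n < 322 appears once with + and once with −, leaving ⌈322α+ρ⌉ − ⌈0·α+ρ⌉
322α + ρ = (322·291 + 284) / 449 = 93986/449
ρ = 284/449
⌈93986/449⌉ = 210,  ⌈284/449⌉ = 1
#1s = 210 − 1 = 209


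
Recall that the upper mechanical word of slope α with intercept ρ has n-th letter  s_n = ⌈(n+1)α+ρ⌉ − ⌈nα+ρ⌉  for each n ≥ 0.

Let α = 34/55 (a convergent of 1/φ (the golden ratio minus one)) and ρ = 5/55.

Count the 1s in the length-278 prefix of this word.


#1s = Σ_{n=0}^{277} s_n = Σ_{n=0}^{277} (⌈(n+1)α+ρ⌉ − ⌈nα+ρ⌉)
the sum telescopes: every ⌈nα+ρ⌉ with 0 < n < 278 appears once with + and once with −, leaving ⌈278α+ρ⌉ − ⌈0·α+ρ⌉
278α + ρ = (278·34 + 5) / 55 = 9457/55
ρ = 5/55
⌈9457/55⌉ = 172,  ⌈5/55⌉ = 1
#1s = 172 − 1 = 171

171


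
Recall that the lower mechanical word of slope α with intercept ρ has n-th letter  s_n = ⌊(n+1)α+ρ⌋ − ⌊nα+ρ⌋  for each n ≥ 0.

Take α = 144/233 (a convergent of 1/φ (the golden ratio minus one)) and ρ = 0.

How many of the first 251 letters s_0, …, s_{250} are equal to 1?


#1s = Σ_{n=0}^{250} s_n = Σ_{n=0}^{250} (⌊(n+1)α+ρ⌋ − ⌊nα+ρ⌋)
the sum telescopes: every ⌊nα+ρ⌋ with 0 < n < 251 appears once with + and once with −, leaving ⌊251α+ρ⌋ − ⌊0·α+ρ⌋
251α + ρ = (251·144) / 233 = 36144/233
ρ = 0/233
⌊36144/233⌋ = 155,  ⌊0/233⌋ = 0
#1s = 155 − 0 = 155

155


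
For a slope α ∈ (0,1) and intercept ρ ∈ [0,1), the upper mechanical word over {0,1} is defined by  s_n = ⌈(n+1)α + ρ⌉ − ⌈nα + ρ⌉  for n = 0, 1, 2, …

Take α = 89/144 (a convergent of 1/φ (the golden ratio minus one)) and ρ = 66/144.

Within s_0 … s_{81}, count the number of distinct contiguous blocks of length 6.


7

t_n = ⌈(n·89+66)/144⌉ for n = 0 … 82:
  n=0…9: ⌈66/144⌉=1 ⌈155/144⌉=2 ⌈244/144⌉=2 ⌈333/144⌉=3 ⌈422/144⌉=3 ⌈511/144⌉=4 ⌈600/144⌉=5 ⌈689/144⌉=5 ⌈778/144⌉=6 ⌈867/144⌉=7
  n=10…19: ⌈956/144⌉=7 ⌈1045/144⌉=8 ⌈1134/144⌉=8 ⌈1223/144⌉=9 ⌈1312/144⌉=10 ⌈1401/144⌉=10 ⌈1490/144⌉=11 ⌈1579/144⌉=11 ⌈1668/144⌉=12 ⌈1757/144⌉=13
  n=20…29: ⌈1846/144⌉=13 ⌈1935/144⌉=14 ⌈2024/144⌉=15 ⌈2113/144⌉=15 ⌈2202/144⌉=16 ⌈2291/144⌉=16 ⌈2380/144⌉=17 ⌈2469/144⌉=18 ⌈2558/144⌉=18 ⌈2647/144⌉=19
  n=30…39: ⌈2736/144⌉=19 ⌈2825/144⌉=20 ⌈2914/144⌉=21 ⌈3003/144⌉=21 ⌈3092/144⌉=22 ⌈3181/144⌉=23 ⌈3270/144⌉=23 ⌈3359/144⌉=24 ⌈3448/144⌉=24 ⌈3537/144⌉=25
  n=40…49: ⌈3626/144⌉=26 ⌈3715/144⌉=26 ⌈3804/144⌉=27 ⌈3893/144⌉=28 ⌈3982/144⌉=28 ⌈4071/144⌉=29 ⌈4160/144⌉=29 ⌈4249/144⌉=30 ⌈4338/144⌉=31 ⌈4427/144⌉=31
  n=50…59: ⌈4516/144⌉=32 ⌈4605/144⌉=32 ⌈4694/144⌉=33 ⌈4783/144⌉=34 ⌈4872/144⌉=34 ⌈4961/144⌉=35 ⌈5050/144⌉=36 ⌈5139/144⌉=36 ⌈5228/144⌉=37 ⌈5317/144⌉=37
  n=60…69: ⌈5406/144⌉=38 ⌈5495/144⌉=39 ⌈5584/144⌉=39 ⌈5673/144⌉=40 ⌈5762/144⌉=41 ⌈5851/144⌉=41 ⌈5940/144⌉=42 ⌈6029/144⌉=42 ⌈6118/144⌉=43 ⌈6207/144⌉=44
  n=70…79: ⌈6296/144⌉=44 ⌈6385/144⌉=45 ⌈6474/144⌉=45 ⌈6563/144⌉=46 ⌈6652/144⌉=47 ⌈6741/144⌉=47 ⌈6830/144⌉=48 ⌈6919/144⌉=49 ⌈7008/144⌉=49 ⌈7097/144⌉=50
  n=80…82: ⌈7186/144⌉=50 ⌈7275/144⌉=51 ⌈7364/144⌉=52
s_n = t_(n+1) − t_n for n = 0 … 81 gives
prefix = 1010110110101101011011010110101101101011011010110101101101011011010110101101101011
slide a length-6 window over [0..5] … [76..81] (77 windows); first occurrence of each distinct factor:
  [  0..  5] 101011
  [  1..  6] 010110
  [  2..  7] 101101
  [  3..  8] 011011
  [  4..  9] 110110
  [  6.. 11] 011010
  [  7.. 12] 110101
  (the other 70 windows repeat one of these)
distinct factors: {010110, 011010, 011011, 101011, 101101, 110101, 110110}
count = 7  (Sturmian bound for length 6 is 7)


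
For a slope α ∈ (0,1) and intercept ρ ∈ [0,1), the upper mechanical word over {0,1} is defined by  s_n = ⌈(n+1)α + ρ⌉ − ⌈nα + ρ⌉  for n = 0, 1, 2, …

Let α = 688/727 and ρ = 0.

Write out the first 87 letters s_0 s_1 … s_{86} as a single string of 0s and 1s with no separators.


n=0: ⌈(1·688)/727⌉ − ⌈(0·688)/727⌉ = ⌈688/727⌉ − ⌈0/727⌉ = 1 − 0 = 1
n=1: ⌈(2·688)/727⌉ − ⌈(1·688)/727⌉ = ⌈1376/727⌉ − ⌈688/727⌉ = 2 − 1 = 1
n=2: ⌈(3·688)/727⌉ − ⌈(2·688)/727⌉ = ⌈2064/727⌉ − ⌈1376/727⌉ = 3 − 2 = 1
n=3: ⌈(4·688)/727⌉ − ⌈(3·688)/727⌉ = ⌈2752/727⌉ − ⌈2064/727⌉ = 4 − 3 = 1
n=4: ⌈(5·688)/727⌉ − ⌈(4·688)/727⌉ = ⌈3440/727⌉ − ⌈2752/727⌉ = 5 − 4 = 1
n=5: ⌈(6·688)/727⌉ − ⌈(5·688)/727⌉ = ⌈4128/727⌉ − ⌈3440/727⌉ = 6 − 5 = 1
n=6: ⌈(7·688)/727⌉ − ⌈(6·688)/727⌉ = ⌈4816/727⌉ − ⌈4128/727⌉ = 7 − 6 = 1
n=7: ⌈(8·688)/727⌉ − ⌈(7·688)/727⌉ = ⌈5504/727⌉ − ⌈4816/727⌉ = 8 − 7 = 1
n=8: ⌈(9·688)/727⌉ − ⌈(8·688)/727⌉ = ⌈6192/727⌉ − ⌈5504/727⌉ = 9 − 8 = 1
n=9: ⌈(10·688)/727⌉ − ⌈(9·688)/727⌉ = ⌈6880/727⌉ − ⌈6192/727⌉ = 10 − 9 = 1
n=10: ⌈(11·688)/727⌉ − ⌈(10·688)/727⌉ = ⌈7568/727⌉ − ⌈6880/727⌉ = 11 − 10 = 1
n=11: ⌈(12·688)/727⌉ − ⌈(11·688)/727⌉ = ⌈8256/727⌉ − ⌈7568/727⌉ = 12 − 11 = 1
n=12: ⌈(13·688)/727⌉ − ⌈(12·688)/727⌉ = ⌈8944/727⌉ − ⌈8256/727⌉ = 13 − 12 = 1
n=13: ⌈(14·688)/727⌉ − ⌈(13·688)/727⌉ = ⌈9632/727⌉ − ⌈8944/727⌉ = 14 − 13 = 1
n=14: ⌈(15·688)/727⌉ − ⌈(14·688)/727⌉ = ⌈10320/727⌉ − ⌈9632/727⌉ = 15 − 14 = 1
n=15: ⌈(16·688)/727⌉ − ⌈(15·688)/727⌉ = ⌈11008/727⌉ − ⌈10320/727⌉ = 16 − 15 = 1
n=16: ⌈(17·688)/727⌉ − ⌈(16·688)/727⌉ = ⌈11696/727⌉ − ⌈11008/727⌉ = 17 − 16 = 1
n=17: ⌈(18·688)/727⌉ − ⌈(17·688)/727⌉ = ⌈12384/727⌉ − ⌈11696/727⌉ = 18 − 17 = 1
n=18: ⌈(19·688)/727⌉ − ⌈(18·688)/727⌉ = ⌈13072/727⌉ − ⌈12384/727⌉ = 18 − 18 = 0
n=19: ⌈(20·688)/727⌉ − ⌈(19·688)/727⌉ = ⌈13760/727⌉ − ⌈13072/727⌉ = 19 − 18 = 1
n=20: ⌈(21·688)/727⌉ − ⌈(20·688)/727⌉ = ⌈14448/727⌉ − ⌈13760/727⌉ = 20 − 19 = 1
n=21: ⌈(22·688)/727⌉ − ⌈(21·688)/727⌉ = ⌈15136/727⌉ − ⌈14448/727⌉ = 21 − 20 = 1
n=22: ⌈(23·688)/727⌉ − ⌈(22·688)/727⌉ = ⌈15824/727⌉ − ⌈15136/727⌉ = 22 − 21 = 1
n=23: ⌈(24·688)/727⌉ − ⌈(23·688)/727⌉ = ⌈16512/727⌉ − ⌈15824/727⌉ = 23 − 22 = 1
n=24: ⌈(25·688)/727⌉ − ⌈(24·688)/727⌉ = ⌈17200/727⌉ − ⌈16512/727⌉ = 24 − 23 = 1
n=25: ⌈(26·688)/727⌉ − ⌈(25·688)/727⌉ = ⌈17888/727⌉ − ⌈17200/727⌉ = 25 − 24 = 1
n=26: ⌈(27·688)/727⌉ − ⌈(26·688)/727⌉ = ⌈18576/727⌉ − ⌈17888/727⌉ = 26 − 25 = 1
n=27: ⌈(28·688)/727⌉ − ⌈(27·688)/727⌉ = ⌈19264/727⌉ − ⌈18576/727⌉ = 27 − 26 = 1
n=28: ⌈(29·688)/727⌉ − ⌈(28·688)/727⌉ = ⌈19952/727⌉ − ⌈19264/727⌉ = 28 − 27 = 1
n=29: ⌈(30·688)/727⌉ − ⌈(29·688)/727⌉ = ⌈20640/727⌉ − ⌈19952/727⌉ = 29 − 28 = 1
n=30: ⌈(31·688)/727⌉ − ⌈(30·688)/727⌉ = ⌈21328/727⌉ − ⌈20640/727⌉ = 30 − 29 = 1
n=31: ⌈(32·688)/727⌉ − ⌈(31·688)/727⌉ = ⌈22016/727⌉ − ⌈21328/727⌉ = 31 − 30 = 1
n=32: ⌈(33·688)/727⌉ − ⌈(32·688)/727⌉ = ⌈22704/727⌉ − ⌈22016/727⌉ = 32 − 31 = 1
n=33: ⌈(34·688)/727⌉ − ⌈(33·688)/727⌉ = ⌈23392/727⌉ − ⌈22704/727⌉ = 33 − 32 = 1
n=34: ⌈(35·688)/727⌉ − ⌈(34·688)/727⌉ = ⌈24080/727⌉ − ⌈23392/727⌉ = 34 − 33 = 1
n=35: ⌈(36·688)/727⌉ − ⌈(35·688)/727⌉ = ⌈24768/727⌉ − ⌈24080/727⌉ = 35 − 34 = 1
n=36: ⌈(37·688)/727⌉ − ⌈(36·688)/727⌉ = ⌈25456/727⌉ − ⌈24768/727⌉ = 36 − 35 = 1
n=37: ⌈(38·688)/727⌉ − ⌈(37·688)/727⌉ = ⌈26144/727⌉ − ⌈25456/727⌉ = 36 − 36 = 0
n=38: ⌈(39·688)/727⌉ − ⌈(38·688)/727⌉ = ⌈26832/727⌉ − ⌈26144/727⌉ = 37 − 36 = 1
n=39: ⌈(40·688)/727⌉ − ⌈(39·688)/727⌉ = ⌈27520/727⌉ − ⌈26832/727⌉ = 38 − 37 = 1
n=40: ⌈(41·688)/727⌉ − ⌈(40·688)/727⌉ = ⌈28208/727⌉ − ⌈27520/727⌉ = 39 − 38 = 1
n=41: ⌈(42·688)/727⌉ − ⌈(41·688)/727⌉ = ⌈28896/727⌉ − ⌈28208/727⌉ = 40 − 39 = 1
n=42: ⌈(43·688)/727⌉ − ⌈(42·688)/727⌉ = ⌈29584/727⌉ − ⌈28896/727⌉ = 41 − 40 = 1
n=43: ⌈(44·688)/727⌉ − ⌈(43·688)/727⌉ = ⌈30272/727⌉ − ⌈29584/727⌉ = 42 − 41 = 1
n=44: ⌈(45·688)/727⌉ − ⌈(44·688)/727⌉ = ⌈30960/727⌉ − ⌈30272/727⌉ = 43 − 42 = 1
n=45: ⌈(46·688)/727⌉ − ⌈(45·688)/727⌉ = ⌈31648/727⌉ − ⌈30960/727⌉ = 44 − 43 = 1
n=46: ⌈(47·688)/727⌉ − ⌈(46·688)/727⌉ = ⌈32336/727⌉ − ⌈31648/727⌉ = 45 − 44 = 1
n=47: ⌈(48·688)/727⌉ − ⌈(47·688)/727⌉ = ⌈33024/727⌉ − ⌈32336/727⌉ = 46 − 45 = 1
n=48: ⌈(49·688)/727⌉ − ⌈(48·688)/727⌉ = ⌈33712/727⌉ − ⌈33024/727⌉ = 47 − 46 = 1
n=49: ⌈(50·688)/727⌉ − ⌈(49·688)/727⌉ = ⌈34400/727⌉ − ⌈33712/727⌉ = 48 − 47 = 1
n=50: ⌈(51·688)/727⌉ − ⌈(50·688)/727⌉ = ⌈35088/727⌉ − ⌈34400/727⌉ = 49 − 48 = 1
n=51: ⌈(52·688)/727⌉ − ⌈(51·688)/727⌉ = ⌈35776/727⌉ − ⌈35088/727⌉ = 50 − 49 = 1
n=52: ⌈(53·688)/727⌉ − ⌈(52·688)/727⌉ = ⌈36464/727⌉ − ⌈35776/727⌉ = 51 − 50 = 1
n=53: ⌈(54·688)/727⌉ − ⌈(53·688)/727⌉ = ⌈37152/727⌉ − ⌈36464/727⌉ = 52 − 51 = 1
n=54: ⌈(55·688)/727⌉ − ⌈(54·688)/727⌉ = ⌈37840/727⌉ − ⌈37152/727⌉ = 53 − 52 = 1
n=55: ⌈(56·688)/727⌉ − ⌈(55·688)/727⌉ = ⌈38528/727⌉ − ⌈37840/727⌉ = 53 − 53 = 0
n=56: ⌈(57·688)/727⌉ − ⌈(56·688)/727⌉ = ⌈39216/727⌉ − ⌈38528/727⌉ = 54 − 53 = 1
n=57: ⌈(58·688)/727⌉ − ⌈(57·688)/727⌉ = ⌈39904/727⌉ − ⌈39216/727⌉ = 55 − 54 = 1
n=58: ⌈(59·688)/727⌉ − ⌈(58·688)/727⌉ = ⌈40592/727⌉ − ⌈39904/727⌉ = 56 − 55 = 1
n=59: ⌈(60·688)/727⌉ − ⌈(59·688)/727⌉ = ⌈41280/727⌉ − ⌈40592/727⌉ = 57 − 56 = 1
n=60: ⌈(61·688)/727⌉ − ⌈(60·688)/727⌉ = ⌈41968/727⌉ − ⌈41280/727⌉ = 58 − 57 = 1
n=61: ⌈(62·688)/727⌉ − ⌈(61·688)/727⌉ = ⌈42656/727⌉ − ⌈41968/727⌉ = 59 − 58 = 1
n=62: ⌈(63·688)/727⌉ − ⌈(62·688)/727⌉ = ⌈43344/727⌉ − ⌈42656/727⌉ = 60 − 59 = 1
n=63: ⌈(64·688)/727⌉ − ⌈(63·688)/727⌉ = ⌈44032/727⌉ − ⌈43344/727⌉ = 61 − 60 = 1
n=64: ⌈(65·688)/727⌉ − ⌈(64·688)/727⌉ = ⌈44720/727⌉ − ⌈44032/727⌉ = 62 − 61 = 1
n=65: ⌈(66·688)/727⌉ − ⌈(65·688)/727⌉ = ⌈45408/727⌉ − ⌈44720/727⌉ = 63 − 62 = 1
n=66: ⌈(67·688)/727⌉ − ⌈(66·688)/727⌉ = ⌈46096/727⌉ − ⌈45408/727⌉ = 64 − 63 = 1
n=67: ⌈(68·688)/727⌉ − ⌈(67·688)/727⌉ = ⌈46784/727⌉ − ⌈46096/727⌉ = 65 − 64 = 1
n=68: ⌈(69·688)/727⌉ − ⌈(68·688)/727⌉ = ⌈47472/727⌉ − ⌈46784/727⌉ = 66 − 65 = 1
n=69: ⌈(70·688)/727⌉ − ⌈(69·688)/727⌉ = ⌈48160/727⌉ − ⌈47472/727⌉ = 67 − 66 = 1
n=70: ⌈(71·688)/727⌉ − ⌈(70·688)/727⌉ = ⌈48848/727⌉ − ⌈48160/727⌉ = 68 − 67 = 1
n=71: ⌈(72·688)/727⌉ − ⌈(71·688)/727⌉ = ⌈49536/727⌉ − ⌈48848/727⌉ = 69 − 68 = 1
n=72: ⌈(73·688)/727⌉ − ⌈(72·688)/727⌉ = ⌈50224/727⌉ − ⌈49536/727⌉ = 70 − 69 = 1
n=73: ⌈(74·688)/727⌉ − ⌈(73·688)/727⌉ = ⌈50912/727⌉ − ⌈50224/727⌉ = 71 − 70 = 1
n=74: ⌈(75·688)/727⌉ − ⌈(74·688)/727⌉ = ⌈51600/727⌉ − ⌈50912/727⌉ = 71 − 71 = 0
n=75: ⌈(76·688)/727⌉ − ⌈(75·688)/727⌉ = ⌈52288/727⌉ − ⌈51600/727⌉ = 72 − 71 = 1
n=76: ⌈(77·688)/727⌉ − ⌈(76·688)/727⌉ = ⌈52976/727⌉ − ⌈52288/727⌉ = 73 − 72 = 1
n=77: ⌈(78·688)/727⌉ − ⌈(77·688)/727⌉ = ⌈53664/727⌉ − ⌈52976/727⌉ = 74 − 73 = 1
n=78: ⌈(79·688)/727⌉ − ⌈(78·688)/727⌉ = ⌈54352/727⌉ − ⌈53664/727⌉ = 75 − 74 = 1
n=79: ⌈(80·688)/727⌉ − ⌈(79·688)/727⌉ = ⌈55040/727⌉ − ⌈54352/727⌉ = 76 − 75 = 1
n=80: ⌈(81·688)/727⌉ − ⌈(80·688)/727⌉ = ⌈55728/727⌉ − ⌈55040/727⌉ = 77 − 76 = 1
n=81: ⌈(82·688)/727⌉ − ⌈(81·688)/727⌉ = ⌈56416/727⌉ − ⌈55728/727⌉ = 78 − 77 = 1
n=82: ⌈(83·688)/727⌉ − ⌈(82·688)/727⌉ = ⌈57104/727⌉ − ⌈56416/727⌉ = 79 − 78 = 1
n=83: ⌈(84·688)/727⌉ − ⌈(83·688)/727⌉ = ⌈57792/727⌉ − ⌈57104/727⌉ = 80 − 79 = 1
n=84: ⌈(85·688)/727⌉ − ⌈(84·688)/727⌉ = ⌈58480/727⌉ − ⌈57792/727⌉ = 81 − 80 = 1
n=85: ⌈(86·688)/727⌉ − ⌈(85·688)/727⌉ = ⌈59168/727⌉ − ⌈58480/727⌉ = 82 − 81 = 1
n=86: ⌈(87·688)/727⌉ − ⌈(86·688)/727⌉ = ⌈59856/727⌉ − ⌈59168/727⌉ = 83 − 82 = 1

111111111111111111011111111111111111101111111111111111101111111111111111110111111111111
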